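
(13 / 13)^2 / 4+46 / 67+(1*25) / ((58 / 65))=225029 / 7772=28.95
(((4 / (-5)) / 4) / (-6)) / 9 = 1 / 270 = 0.00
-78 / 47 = -1.66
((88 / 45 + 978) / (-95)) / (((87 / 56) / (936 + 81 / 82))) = -6221.36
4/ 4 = 1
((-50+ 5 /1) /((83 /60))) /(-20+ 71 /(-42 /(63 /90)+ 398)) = 912600 /555187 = 1.64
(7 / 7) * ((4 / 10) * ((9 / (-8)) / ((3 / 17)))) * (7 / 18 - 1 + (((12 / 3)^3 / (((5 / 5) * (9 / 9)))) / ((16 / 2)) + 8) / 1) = -4709 / 120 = -39.24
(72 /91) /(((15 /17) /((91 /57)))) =136 /95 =1.43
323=323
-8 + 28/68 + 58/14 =-410/119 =-3.45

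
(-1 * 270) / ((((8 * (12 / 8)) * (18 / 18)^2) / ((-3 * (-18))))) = -1215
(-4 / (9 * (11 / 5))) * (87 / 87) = -20 / 99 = -0.20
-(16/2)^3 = -512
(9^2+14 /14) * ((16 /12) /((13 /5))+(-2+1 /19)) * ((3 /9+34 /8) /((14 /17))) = -40750105 /62244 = -654.68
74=74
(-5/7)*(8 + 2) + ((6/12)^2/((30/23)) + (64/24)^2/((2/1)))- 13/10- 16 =-52153/2520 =-20.70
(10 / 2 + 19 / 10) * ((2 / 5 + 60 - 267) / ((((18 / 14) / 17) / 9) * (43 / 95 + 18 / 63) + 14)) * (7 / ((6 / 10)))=-2632235851 / 2216762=-1187.42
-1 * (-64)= 64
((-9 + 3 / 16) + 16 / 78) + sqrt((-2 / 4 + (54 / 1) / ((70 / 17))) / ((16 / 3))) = -5371 / 624 + sqrt(185430) / 280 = -7.07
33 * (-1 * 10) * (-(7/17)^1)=2310/17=135.88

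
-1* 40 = -40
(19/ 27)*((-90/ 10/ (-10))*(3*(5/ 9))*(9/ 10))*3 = 2.85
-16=-16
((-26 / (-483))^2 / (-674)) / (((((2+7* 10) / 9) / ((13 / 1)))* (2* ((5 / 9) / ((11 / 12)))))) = -24167 / 4192980960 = -0.00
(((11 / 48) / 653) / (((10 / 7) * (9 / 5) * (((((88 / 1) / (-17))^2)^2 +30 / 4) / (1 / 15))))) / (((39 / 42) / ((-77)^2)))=266910648851 / 3333305289127320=0.00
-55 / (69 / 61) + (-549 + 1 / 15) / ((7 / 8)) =-1632481 / 2415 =-675.98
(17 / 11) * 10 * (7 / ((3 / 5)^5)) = 3718750 / 2673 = 1391.23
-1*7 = -7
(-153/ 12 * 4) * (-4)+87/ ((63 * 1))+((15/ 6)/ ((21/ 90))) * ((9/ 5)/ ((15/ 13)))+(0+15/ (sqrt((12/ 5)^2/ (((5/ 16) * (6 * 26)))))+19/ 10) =25 * sqrt(195)/ 8+47039/ 210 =267.63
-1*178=-178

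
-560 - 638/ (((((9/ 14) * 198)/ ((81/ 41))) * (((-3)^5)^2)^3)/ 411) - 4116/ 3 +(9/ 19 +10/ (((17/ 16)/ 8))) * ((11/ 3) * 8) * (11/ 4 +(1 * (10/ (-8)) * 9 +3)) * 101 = -1123859486093449386992146/ 908872087443145569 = -1236543.08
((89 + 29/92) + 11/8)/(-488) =-0.19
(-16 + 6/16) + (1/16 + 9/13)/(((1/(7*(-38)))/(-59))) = 615177/52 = 11830.33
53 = 53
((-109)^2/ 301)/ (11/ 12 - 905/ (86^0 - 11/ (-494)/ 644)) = -15119618028/ 346296220081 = -0.04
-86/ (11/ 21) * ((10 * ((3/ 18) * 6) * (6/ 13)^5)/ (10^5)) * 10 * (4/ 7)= -1003104/ 510527875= -0.00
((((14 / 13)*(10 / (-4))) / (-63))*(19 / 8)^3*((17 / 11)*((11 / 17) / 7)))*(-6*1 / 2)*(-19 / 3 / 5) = 130321 / 419328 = 0.31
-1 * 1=-1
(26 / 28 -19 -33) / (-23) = 715 / 322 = 2.22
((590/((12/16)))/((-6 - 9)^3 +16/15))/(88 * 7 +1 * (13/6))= -70800/187708781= -0.00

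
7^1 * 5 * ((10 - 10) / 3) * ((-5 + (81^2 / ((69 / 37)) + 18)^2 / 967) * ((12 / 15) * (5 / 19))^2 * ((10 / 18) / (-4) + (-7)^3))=0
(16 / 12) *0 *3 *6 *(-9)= 0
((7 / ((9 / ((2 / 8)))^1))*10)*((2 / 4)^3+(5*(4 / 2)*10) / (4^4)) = 385 / 384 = 1.00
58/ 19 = 3.05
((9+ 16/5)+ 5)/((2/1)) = 43/5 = 8.60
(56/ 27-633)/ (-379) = 17035/ 10233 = 1.66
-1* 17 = -17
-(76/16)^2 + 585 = 8999/16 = 562.44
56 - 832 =-776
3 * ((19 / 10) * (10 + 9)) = 1083 / 10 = 108.30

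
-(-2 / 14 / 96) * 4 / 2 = 1 / 336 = 0.00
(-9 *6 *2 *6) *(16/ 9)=-1152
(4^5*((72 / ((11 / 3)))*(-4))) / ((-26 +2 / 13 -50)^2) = -13.98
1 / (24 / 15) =5 / 8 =0.62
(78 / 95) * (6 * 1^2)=468 / 95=4.93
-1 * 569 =-569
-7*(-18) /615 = 42 /205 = 0.20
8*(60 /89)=480 /89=5.39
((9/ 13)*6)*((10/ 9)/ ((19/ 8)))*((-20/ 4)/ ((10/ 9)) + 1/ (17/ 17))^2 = 5880/ 247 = 23.81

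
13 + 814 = 827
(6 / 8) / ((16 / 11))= 33 / 64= 0.52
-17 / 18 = -0.94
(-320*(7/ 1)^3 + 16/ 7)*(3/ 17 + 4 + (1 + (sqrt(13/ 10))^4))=-2242103148/ 2975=-753648.12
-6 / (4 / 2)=-3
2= 2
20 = 20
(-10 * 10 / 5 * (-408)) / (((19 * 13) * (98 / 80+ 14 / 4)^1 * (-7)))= -108800 / 108927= -1.00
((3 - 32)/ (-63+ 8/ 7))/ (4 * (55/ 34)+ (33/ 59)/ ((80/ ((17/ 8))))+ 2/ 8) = 130309760/ 1872126161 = 0.07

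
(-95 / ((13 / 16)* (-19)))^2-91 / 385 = 349803 / 9295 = 37.63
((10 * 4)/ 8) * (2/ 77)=10/ 77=0.13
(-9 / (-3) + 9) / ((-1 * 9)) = -4 / 3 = -1.33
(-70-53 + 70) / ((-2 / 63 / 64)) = 106848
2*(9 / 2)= 9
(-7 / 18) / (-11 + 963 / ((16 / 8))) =-7 / 8469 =-0.00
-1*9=-9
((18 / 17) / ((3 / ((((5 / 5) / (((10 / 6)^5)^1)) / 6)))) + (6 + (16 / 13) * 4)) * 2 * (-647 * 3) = -29297100738 / 690625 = -42421.14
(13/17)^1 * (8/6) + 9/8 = 875/408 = 2.14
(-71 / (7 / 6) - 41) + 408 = 2143 / 7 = 306.14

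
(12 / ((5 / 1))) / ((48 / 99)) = 99 / 20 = 4.95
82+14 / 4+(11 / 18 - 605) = -4670 / 9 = -518.89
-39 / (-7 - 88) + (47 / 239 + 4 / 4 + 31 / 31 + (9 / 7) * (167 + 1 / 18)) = 69102679 / 317870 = 217.39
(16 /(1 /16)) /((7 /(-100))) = -3657.14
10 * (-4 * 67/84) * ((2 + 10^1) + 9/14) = -19765/49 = -403.37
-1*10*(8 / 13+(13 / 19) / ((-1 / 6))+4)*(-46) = 57960 / 247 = 234.66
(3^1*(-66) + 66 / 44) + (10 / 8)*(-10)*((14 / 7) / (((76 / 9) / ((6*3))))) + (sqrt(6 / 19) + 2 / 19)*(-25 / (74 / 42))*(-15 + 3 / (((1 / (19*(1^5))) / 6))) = -171675*sqrt(114) / 703 - 518952 / 703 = -3345.58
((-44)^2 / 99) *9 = 176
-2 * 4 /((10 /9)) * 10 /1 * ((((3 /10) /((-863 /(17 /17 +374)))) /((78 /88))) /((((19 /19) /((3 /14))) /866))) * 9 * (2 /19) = 1861.63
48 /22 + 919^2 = 9290195 /11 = 844563.18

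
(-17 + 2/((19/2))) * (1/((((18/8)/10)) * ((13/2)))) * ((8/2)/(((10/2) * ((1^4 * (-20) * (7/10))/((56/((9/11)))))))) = 898304/20007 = 44.90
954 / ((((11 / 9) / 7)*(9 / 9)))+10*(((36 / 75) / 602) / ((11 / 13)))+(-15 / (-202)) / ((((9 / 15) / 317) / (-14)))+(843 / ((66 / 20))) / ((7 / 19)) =1339542213 / 238865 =5607.95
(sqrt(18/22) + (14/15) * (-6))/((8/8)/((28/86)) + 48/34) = -6664/5335 + 714 * sqrt(11)/11737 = -1.05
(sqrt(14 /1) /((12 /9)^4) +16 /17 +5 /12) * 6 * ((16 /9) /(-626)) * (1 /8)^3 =-277 /6129792 - 27 * sqrt(14) /2564096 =-0.00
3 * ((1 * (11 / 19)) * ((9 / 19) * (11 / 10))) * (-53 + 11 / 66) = -345213 / 7220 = -47.81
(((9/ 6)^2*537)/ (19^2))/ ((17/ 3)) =14499/ 24548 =0.59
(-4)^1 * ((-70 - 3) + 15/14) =2014/7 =287.71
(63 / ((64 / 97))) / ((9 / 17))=11543 / 64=180.36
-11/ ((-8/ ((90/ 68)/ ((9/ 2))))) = 55/ 136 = 0.40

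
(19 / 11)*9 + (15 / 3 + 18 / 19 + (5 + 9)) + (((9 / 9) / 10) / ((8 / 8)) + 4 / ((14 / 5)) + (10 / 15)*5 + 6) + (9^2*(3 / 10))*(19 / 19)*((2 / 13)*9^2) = 199225991 / 570570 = 349.17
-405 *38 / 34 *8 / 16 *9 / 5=-407.38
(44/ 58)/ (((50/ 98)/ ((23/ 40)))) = 12397/ 14500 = 0.85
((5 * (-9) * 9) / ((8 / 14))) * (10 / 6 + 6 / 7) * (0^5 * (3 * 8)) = 0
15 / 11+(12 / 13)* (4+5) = 1383 / 143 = 9.67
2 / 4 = 1 / 2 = 0.50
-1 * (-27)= 27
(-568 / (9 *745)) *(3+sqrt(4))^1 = -568 / 1341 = -0.42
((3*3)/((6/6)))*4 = 36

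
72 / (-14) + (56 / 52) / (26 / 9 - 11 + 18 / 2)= -1431 / 364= -3.93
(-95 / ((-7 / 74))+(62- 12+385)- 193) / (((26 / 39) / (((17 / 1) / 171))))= 185.85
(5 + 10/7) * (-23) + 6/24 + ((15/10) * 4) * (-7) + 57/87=-153429/812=-188.95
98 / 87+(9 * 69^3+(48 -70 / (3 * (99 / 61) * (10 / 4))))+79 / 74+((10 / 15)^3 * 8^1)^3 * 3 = 457925279657579 / 154878966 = 2956665.40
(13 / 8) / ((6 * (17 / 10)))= 65 / 408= 0.16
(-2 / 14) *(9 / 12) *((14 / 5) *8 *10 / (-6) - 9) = 139 / 28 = 4.96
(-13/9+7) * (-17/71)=-850/639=-1.33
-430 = -430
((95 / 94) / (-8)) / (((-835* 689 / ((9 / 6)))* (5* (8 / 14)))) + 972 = 3364184379279 / 3461095040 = 972.00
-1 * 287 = -287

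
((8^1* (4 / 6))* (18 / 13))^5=8153726976 / 371293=21960.36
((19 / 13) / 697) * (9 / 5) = 0.00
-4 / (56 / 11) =-11 / 14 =-0.79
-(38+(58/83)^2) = -265146/6889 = -38.49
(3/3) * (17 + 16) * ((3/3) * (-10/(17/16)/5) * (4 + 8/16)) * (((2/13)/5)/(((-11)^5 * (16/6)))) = 324/16178305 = 0.00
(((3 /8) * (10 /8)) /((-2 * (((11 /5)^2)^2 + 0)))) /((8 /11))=-9375 /681472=-0.01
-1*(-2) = 2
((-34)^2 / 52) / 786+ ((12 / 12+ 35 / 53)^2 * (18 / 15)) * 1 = 478828157 / 143511810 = 3.34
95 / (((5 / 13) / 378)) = 93366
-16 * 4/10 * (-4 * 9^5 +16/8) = 7558208/5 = 1511641.60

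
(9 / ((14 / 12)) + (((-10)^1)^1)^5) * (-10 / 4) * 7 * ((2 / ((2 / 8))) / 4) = 3499730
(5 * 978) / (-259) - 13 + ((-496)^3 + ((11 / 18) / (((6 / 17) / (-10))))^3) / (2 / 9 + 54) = -4976805863460197 / 2211354432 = -2250569.06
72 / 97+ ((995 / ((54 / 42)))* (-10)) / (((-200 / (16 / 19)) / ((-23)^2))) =285928348 / 16587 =17238.10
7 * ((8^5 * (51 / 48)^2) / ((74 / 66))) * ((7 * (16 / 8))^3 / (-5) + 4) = -23276994048 / 185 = -125821589.45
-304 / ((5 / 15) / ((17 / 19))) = -816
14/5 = 2.80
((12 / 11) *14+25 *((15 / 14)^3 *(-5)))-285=-12782073 / 30184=-423.47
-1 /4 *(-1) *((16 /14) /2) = 1 /7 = 0.14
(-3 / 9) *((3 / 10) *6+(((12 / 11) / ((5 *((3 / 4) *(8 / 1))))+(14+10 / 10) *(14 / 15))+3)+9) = -1531 / 165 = -9.28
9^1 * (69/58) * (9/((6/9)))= 16767/116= 144.54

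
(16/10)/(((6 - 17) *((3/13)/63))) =-2184/55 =-39.71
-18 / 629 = -0.03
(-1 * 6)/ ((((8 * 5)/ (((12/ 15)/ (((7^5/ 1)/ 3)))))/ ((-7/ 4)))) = 9/ 240100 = 0.00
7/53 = 0.13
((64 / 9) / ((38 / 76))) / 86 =64 / 387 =0.17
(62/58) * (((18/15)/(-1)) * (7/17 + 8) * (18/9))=-53196/2465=-21.58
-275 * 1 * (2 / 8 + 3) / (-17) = 3575 / 68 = 52.57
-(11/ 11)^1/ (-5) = 0.20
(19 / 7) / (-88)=-19 / 616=-0.03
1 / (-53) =-1 / 53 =-0.02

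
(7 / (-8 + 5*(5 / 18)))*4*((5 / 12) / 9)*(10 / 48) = -25 / 612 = -0.04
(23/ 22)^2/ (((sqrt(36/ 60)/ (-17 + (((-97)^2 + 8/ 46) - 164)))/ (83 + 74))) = 191606882 * sqrt(15)/ 363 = 2044325.79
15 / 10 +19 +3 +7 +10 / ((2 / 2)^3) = 81 / 2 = 40.50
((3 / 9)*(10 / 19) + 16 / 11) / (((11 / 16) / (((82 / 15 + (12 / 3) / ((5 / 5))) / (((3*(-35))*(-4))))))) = 82928 / 1551825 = 0.05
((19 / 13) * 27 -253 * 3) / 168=-1559 / 364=-4.28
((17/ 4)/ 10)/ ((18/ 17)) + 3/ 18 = 409/ 720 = 0.57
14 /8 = 7 /4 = 1.75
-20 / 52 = -0.38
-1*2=-2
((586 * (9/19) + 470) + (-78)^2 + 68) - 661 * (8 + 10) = -94970/19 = -4998.42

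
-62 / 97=-0.64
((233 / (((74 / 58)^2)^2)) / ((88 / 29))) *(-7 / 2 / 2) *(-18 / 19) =301083156171 / 6267194384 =48.04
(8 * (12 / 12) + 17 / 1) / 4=6.25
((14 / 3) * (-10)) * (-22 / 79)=3080 / 237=13.00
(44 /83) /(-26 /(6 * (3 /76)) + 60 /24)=-792 /160273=-0.00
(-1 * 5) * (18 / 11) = -90 / 11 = -8.18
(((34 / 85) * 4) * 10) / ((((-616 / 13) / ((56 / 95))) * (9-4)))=-0.04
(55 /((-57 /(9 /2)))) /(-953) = 165 /36214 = 0.00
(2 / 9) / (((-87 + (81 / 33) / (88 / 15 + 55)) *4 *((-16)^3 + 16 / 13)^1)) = 130559 / 836809595136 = 0.00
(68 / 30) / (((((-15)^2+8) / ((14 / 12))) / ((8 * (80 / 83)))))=15232 / 174051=0.09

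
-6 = -6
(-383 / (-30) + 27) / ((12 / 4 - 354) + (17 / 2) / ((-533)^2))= -338918177 / 2991456915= -0.11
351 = 351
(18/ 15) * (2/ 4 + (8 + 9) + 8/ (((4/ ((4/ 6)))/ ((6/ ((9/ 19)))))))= 619/ 15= 41.27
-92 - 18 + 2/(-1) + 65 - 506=-553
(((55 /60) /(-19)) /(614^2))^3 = -1331 /635060012862046507241472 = -0.00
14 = 14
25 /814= 0.03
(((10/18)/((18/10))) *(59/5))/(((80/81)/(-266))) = -7847/8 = -980.88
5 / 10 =1 / 2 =0.50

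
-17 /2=-8.50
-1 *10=-10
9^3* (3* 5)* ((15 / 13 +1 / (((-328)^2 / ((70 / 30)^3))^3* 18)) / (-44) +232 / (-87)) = -29446.76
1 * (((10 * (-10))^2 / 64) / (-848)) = -625 / 3392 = -0.18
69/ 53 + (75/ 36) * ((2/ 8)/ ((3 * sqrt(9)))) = 31133/ 22896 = 1.36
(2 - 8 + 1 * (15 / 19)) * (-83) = 8217 / 19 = 432.47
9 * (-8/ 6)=-12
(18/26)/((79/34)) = 306/1027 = 0.30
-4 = -4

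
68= 68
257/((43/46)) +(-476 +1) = -8603/43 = -200.07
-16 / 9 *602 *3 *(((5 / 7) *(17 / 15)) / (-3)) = 23392 / 27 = 866.37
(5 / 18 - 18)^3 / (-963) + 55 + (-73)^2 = 30270168703 / 5616216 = 5389.78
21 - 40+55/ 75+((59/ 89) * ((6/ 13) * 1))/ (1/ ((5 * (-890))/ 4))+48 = -60577/ 195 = -310.65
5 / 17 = 0.29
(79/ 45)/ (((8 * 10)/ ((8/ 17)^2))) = 316/ 65025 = 0.00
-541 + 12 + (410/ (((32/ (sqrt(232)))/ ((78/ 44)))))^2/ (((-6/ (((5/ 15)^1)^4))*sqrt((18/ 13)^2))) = -10641282569/ 15054336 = -706.86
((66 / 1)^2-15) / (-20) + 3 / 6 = -4331 / 20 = -216.55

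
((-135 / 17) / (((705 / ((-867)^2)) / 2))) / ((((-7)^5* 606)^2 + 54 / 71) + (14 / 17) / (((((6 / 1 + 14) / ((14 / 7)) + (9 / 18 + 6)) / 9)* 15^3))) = -5944074728625 / 36412121938832721115343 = -0.00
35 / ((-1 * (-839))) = 35 / 839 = 0.04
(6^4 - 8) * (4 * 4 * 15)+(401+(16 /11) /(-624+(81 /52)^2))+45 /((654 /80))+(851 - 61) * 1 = 625350207878639 /2015201265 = 310316.50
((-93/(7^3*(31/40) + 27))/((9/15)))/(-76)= 1550/222547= 0.01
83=83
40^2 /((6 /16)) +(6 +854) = 15380 /3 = 5126.67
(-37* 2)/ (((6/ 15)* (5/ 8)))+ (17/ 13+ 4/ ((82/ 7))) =-156889/ 533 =-294.35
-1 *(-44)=44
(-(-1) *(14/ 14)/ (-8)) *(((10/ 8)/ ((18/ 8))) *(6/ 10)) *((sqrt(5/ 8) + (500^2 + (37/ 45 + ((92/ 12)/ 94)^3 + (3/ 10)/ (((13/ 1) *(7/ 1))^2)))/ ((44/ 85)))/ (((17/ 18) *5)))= -232135495012750831/ 54474283543680-3 *sqrt(10)/ 1360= -4261.38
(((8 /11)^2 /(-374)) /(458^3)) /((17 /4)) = -16 /4619365699751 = -0.00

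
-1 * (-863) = 863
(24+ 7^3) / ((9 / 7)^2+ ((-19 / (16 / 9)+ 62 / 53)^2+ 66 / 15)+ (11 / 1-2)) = 64658236160 / 18611610597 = 3.47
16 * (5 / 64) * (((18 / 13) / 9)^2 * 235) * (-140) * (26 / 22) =-164500 / 143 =-1150.35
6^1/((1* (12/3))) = 3/2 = 1.50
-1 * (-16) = 16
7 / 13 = 0.54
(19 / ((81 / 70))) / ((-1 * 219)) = -1330 / 17739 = -0.07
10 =10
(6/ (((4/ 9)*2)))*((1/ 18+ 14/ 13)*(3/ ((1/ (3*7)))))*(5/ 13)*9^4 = 1643038425/ 1352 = 1215265.11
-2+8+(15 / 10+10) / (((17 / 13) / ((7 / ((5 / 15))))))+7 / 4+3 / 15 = 65493 / 340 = 192.63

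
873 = 873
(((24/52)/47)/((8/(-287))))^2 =741321/5973136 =0.12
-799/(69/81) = -21573/23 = -937.96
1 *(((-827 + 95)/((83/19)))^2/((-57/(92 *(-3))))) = 936620352/6889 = 135958.83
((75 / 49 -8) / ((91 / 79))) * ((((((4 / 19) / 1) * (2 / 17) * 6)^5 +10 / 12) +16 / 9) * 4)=-8276350473603073870 / 141088817464937433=-58.66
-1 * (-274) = 274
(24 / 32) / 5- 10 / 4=-47 / 20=-2.35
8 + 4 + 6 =18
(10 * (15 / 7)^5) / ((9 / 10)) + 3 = 8487921 / 16807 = 505.02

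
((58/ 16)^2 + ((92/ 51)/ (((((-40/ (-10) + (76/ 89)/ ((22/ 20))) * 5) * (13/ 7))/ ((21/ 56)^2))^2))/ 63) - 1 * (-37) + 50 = 23005774317082829/ 229734678118400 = 100.14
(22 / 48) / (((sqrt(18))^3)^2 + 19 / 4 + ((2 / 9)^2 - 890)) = 0.00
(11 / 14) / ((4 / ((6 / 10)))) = 33 / 280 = 0.12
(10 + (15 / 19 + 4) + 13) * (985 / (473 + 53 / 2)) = 346720 / 6327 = 54.80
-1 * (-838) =838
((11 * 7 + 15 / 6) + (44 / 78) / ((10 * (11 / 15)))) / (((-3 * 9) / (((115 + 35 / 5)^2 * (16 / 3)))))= -246359968 / 1053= -233960.08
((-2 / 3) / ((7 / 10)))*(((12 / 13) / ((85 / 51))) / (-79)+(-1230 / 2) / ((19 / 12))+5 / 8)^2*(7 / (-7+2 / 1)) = 91620053796674209 / 456908602800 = 200521.62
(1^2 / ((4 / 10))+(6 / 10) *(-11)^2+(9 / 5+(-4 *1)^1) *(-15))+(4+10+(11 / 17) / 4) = 41569 / 340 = 122.26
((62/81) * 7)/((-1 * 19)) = -0.28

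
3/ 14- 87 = -1215/ 14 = -86.79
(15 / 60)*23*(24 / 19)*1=7.26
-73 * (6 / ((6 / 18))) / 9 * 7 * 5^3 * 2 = -255500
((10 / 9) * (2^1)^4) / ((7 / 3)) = 160 / 21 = 7.62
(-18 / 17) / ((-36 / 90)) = 45 / 17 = 2.65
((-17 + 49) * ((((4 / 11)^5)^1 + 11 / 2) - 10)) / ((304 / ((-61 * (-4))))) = -353168284 / 3059969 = -115.42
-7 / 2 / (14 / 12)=-3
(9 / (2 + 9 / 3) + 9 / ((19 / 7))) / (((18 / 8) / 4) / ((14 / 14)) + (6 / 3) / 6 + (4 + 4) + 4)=23328 / 58805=0.40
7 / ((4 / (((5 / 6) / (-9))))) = -0.16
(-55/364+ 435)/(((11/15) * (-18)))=-791425/24024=-32.94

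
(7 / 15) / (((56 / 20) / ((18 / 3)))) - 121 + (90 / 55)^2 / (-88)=-319521 / 2662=-120.03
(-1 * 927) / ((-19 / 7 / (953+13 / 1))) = 6268374 / 19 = 329914.42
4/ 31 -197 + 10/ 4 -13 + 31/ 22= -70233/ 341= -205.96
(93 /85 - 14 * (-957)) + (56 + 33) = 1146488 /85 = 13488.09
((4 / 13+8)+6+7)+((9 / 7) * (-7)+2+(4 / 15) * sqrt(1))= 2842 / 195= 14.57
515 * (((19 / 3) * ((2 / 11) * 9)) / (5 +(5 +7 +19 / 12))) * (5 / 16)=440325 / 4906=89.75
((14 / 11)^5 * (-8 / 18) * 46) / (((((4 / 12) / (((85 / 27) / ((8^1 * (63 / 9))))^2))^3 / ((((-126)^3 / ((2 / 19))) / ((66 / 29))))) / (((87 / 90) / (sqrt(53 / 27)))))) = 1358366813632740625 * sqrt(159) / 51096010668291072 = 335.22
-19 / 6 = -3.17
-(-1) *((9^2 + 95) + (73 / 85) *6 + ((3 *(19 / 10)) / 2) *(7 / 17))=61991 / 340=182.33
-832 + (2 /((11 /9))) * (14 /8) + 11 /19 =-346337 /418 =-828.56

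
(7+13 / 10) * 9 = 747 / 10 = 74.70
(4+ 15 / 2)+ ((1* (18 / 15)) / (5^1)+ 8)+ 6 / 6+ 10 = 1537 / 50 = 30.74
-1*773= -773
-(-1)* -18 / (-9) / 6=1 / 3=0.33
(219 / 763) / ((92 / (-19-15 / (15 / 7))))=-2847 / 35098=-0.08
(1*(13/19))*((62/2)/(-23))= -0.92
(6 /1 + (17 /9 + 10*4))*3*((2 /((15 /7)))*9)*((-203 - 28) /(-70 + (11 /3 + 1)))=42669 /10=4266.90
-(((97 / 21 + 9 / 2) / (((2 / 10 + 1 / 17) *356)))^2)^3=-1190436400714687757977515625 / 1266869309127495030007629355155456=-0.00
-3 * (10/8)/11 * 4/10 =-3/22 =-0.14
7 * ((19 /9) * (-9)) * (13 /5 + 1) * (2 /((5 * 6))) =-798 /25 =-31.92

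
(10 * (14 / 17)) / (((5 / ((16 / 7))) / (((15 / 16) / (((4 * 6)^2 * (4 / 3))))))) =0.00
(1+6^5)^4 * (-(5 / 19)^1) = -18290197714147205 / 19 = -962641984955116.05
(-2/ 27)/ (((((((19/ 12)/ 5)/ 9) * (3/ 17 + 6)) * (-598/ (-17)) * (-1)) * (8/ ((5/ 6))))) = 1445/ 1431612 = 0.00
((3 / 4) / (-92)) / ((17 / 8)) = -3 / 782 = -0.00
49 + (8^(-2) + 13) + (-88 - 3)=-1855/64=-28.98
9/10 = 0.90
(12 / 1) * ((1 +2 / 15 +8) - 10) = -52 / 5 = -10.40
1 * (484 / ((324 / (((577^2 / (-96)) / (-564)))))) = 40284409 / 4385664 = 9.19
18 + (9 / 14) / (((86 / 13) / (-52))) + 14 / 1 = 8111 / 301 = 26.95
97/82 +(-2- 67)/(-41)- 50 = -3865/82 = -47.13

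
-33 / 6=-11 / 2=-5.50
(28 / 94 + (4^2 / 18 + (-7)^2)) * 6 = 42458 / 141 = 301.12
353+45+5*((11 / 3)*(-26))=-236 / 3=-78.67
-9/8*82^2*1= -15129/2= -7564.50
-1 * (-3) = 3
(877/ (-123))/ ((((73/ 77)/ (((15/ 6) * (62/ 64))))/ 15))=-52334975/ 191552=-273.22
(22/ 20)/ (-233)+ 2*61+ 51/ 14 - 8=959339/ 8155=117.64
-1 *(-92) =92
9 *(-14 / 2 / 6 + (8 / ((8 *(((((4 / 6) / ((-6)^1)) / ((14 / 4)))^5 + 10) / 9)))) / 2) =-128024313375 / 19848730796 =-6.45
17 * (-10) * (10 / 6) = -850 / 3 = -283.33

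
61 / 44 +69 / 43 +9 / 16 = 26893 / 7568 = 3.55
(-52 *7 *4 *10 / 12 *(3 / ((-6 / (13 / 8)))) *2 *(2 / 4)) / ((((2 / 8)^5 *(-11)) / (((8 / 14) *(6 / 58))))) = -1730560 / 319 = -5424.95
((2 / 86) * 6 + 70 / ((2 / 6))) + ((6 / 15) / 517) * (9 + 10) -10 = 22248144 / 111155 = 200.15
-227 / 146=-1.55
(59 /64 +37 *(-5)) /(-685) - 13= -558139 /43840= -12.73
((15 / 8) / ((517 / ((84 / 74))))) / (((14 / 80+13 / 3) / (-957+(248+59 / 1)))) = -6142500 / 10348789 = -0.59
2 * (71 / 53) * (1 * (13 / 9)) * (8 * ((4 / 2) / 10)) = 14768 / 2385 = 6.19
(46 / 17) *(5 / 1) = 13.53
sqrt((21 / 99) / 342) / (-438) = -sqrt(8778) / 1647756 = -0.00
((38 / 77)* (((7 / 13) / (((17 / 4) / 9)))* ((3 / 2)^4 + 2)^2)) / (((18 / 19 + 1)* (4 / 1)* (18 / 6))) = 13828827 / 11513216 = 1.20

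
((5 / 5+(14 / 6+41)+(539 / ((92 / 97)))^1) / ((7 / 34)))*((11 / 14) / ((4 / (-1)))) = -4516985 / 7728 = -584.50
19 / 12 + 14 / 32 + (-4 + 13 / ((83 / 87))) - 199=-187.35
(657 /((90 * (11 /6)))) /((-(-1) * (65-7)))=219 /3190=0.07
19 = 19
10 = 10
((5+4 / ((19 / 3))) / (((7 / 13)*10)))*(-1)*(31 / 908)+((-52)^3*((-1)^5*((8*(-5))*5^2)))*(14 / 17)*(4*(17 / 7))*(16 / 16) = -1358430761003121 / 1207640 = -1124864000.04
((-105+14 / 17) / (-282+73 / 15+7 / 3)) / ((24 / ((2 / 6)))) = 8855 / 1681776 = 0.01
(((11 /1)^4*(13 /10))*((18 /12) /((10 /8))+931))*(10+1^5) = 9758563243 /50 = 195171264.86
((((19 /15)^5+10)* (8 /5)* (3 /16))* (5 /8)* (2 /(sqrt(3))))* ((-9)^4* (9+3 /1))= 815657769* sqrt(3) /6250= 226041.71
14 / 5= 2.80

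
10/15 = 2/3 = 0.67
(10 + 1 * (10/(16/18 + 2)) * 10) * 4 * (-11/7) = -25520/91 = -280.44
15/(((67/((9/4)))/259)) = 34965/268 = 130.47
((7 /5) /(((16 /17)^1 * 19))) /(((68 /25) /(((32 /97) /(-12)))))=-35 /44232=-0.00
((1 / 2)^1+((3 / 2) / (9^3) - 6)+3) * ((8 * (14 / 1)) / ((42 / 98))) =-475888 / 729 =-652.80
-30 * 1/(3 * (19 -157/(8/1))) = 16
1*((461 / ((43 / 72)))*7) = 232344 / 43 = 5403.35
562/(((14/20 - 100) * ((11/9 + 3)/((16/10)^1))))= -13488/6289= -2.14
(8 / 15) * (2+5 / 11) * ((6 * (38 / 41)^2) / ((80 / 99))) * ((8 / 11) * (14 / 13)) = 39299904 / 6009575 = 6.54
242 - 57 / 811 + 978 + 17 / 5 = 4960602 / 4055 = 1223.33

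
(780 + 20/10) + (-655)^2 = 429807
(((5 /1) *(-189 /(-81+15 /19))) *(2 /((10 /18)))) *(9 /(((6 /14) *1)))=226233 /254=890.68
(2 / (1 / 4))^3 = 512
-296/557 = -0.53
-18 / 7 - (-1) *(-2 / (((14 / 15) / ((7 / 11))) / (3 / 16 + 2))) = -6843 / 1232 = -5.55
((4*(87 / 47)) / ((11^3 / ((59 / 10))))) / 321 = 0.00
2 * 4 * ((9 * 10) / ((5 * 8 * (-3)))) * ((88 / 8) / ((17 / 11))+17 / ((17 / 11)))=-1848 / 17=-108.71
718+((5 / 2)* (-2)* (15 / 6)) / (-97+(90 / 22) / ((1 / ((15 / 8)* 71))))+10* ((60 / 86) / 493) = 2074476882 / 2889299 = 717.99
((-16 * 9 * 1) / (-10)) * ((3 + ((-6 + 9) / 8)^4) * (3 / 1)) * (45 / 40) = 3005667 / 20480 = 146.76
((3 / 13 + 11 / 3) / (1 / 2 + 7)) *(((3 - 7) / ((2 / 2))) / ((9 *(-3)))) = 1216 / 15795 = 0.08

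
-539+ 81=-458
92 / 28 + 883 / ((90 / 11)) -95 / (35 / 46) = -8599 / 630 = -13.65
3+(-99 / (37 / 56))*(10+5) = -83049 / 37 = -2244.57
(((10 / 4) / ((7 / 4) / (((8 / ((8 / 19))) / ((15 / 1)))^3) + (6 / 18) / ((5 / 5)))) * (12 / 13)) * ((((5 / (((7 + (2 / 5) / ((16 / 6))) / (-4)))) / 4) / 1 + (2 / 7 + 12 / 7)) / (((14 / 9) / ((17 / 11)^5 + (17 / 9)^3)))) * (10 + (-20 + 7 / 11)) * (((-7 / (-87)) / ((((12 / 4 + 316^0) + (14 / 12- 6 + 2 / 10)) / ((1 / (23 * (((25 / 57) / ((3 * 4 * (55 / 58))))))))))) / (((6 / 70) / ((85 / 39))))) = 857.45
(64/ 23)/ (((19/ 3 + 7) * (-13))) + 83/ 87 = 121997/ 130065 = 0.94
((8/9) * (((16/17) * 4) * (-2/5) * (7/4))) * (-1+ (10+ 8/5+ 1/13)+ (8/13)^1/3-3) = -18.46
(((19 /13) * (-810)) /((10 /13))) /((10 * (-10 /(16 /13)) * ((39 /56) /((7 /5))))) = 804384 /21125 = 38.08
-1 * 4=-4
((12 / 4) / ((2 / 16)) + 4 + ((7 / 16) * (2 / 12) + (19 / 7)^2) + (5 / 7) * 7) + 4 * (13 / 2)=312535 / 4704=66.44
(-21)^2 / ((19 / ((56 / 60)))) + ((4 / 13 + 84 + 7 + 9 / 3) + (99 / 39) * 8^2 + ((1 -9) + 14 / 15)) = 201082 / 741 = 271.37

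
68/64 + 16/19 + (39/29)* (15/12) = 31611/8816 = 3.59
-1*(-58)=58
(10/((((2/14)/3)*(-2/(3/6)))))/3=-35/2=-17.50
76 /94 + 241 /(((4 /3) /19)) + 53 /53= 645979 /188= 3436.06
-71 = -71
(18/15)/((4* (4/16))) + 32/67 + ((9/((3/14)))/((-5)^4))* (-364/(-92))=1871824/963125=1.94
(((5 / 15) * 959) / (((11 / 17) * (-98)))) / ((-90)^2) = -2329 / 3742200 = -0.00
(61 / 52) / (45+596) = 61 / 33332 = 0.00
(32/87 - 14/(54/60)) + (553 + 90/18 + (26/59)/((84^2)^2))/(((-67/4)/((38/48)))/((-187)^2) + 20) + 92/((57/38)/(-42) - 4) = -644873238878487400109/63954229736169868032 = -10.08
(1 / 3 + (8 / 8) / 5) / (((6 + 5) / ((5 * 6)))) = 16 / 11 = 1.45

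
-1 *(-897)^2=-804609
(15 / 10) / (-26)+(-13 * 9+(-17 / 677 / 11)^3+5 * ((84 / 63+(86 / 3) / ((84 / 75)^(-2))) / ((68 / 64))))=2666861568780504863 / 45635870550341500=58.44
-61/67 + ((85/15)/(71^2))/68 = -3689945/4052964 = -0.91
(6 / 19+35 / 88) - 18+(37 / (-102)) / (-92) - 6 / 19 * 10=-20044463 / 980628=-20.44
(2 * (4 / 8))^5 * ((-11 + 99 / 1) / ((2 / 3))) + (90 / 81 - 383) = -2249 / 9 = -249.89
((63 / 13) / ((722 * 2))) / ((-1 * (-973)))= 9 / 2609308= 0.00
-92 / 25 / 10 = -46 / 125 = -0.37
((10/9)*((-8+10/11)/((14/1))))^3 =-2197000/12326391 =-0.18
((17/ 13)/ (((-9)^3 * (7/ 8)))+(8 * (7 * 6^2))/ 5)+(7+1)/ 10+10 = 27464210/ 66339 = 414.00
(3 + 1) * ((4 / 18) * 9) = 8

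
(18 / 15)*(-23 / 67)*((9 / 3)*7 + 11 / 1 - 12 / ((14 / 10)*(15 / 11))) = -10.59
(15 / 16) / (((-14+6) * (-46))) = 15 / 5888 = 0.00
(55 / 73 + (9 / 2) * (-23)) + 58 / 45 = -666577 / 6570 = -101.46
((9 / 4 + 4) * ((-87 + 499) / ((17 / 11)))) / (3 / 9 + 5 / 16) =1359600 / 527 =2579.89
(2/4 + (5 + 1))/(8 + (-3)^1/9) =39/46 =0.85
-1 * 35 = -35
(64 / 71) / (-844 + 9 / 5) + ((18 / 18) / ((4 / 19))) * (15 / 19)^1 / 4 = 4479595 / 4783696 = 0.94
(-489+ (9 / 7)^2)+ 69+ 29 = -389.35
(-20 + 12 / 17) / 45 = -328 / 765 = -0.43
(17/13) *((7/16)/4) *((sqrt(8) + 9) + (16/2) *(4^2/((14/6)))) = 119 *sqrt(2)/416 + 7599/832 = 9.54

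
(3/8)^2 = 9/64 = 0.14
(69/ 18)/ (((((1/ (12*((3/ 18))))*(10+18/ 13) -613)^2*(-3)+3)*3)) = -3887/ 3365866224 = -0.00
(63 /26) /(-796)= -63 /20696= -0.00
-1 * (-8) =8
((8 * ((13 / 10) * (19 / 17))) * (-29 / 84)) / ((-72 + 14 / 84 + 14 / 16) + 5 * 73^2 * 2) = -57304 / 759967915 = -0.00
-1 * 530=-530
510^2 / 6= 43350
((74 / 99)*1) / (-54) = -37 / 2673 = -0.01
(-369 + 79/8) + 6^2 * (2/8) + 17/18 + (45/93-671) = -2275963/2232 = -1019.70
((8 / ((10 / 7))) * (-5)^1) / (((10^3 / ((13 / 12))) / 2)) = -91 / 1500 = -0.06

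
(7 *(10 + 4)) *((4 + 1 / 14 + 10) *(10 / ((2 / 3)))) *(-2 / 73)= -41370 / 73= -566.71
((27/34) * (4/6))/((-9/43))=-43/17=-2.53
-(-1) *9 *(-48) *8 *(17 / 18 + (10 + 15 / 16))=-41064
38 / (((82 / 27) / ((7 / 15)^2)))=2793 / 1025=2.72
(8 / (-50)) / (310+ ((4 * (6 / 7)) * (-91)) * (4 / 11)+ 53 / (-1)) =-44 / 39475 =-0.00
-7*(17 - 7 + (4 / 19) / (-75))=-99722 / 1425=-69.98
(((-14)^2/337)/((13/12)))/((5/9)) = 21168/21905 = 0.97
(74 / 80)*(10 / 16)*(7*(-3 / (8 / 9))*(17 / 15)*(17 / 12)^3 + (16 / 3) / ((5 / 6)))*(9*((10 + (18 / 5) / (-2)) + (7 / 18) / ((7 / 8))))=-1541475907 / 491520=-3136.14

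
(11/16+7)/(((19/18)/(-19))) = -138.38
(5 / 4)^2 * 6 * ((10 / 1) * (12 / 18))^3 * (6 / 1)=50000 / 3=16666.67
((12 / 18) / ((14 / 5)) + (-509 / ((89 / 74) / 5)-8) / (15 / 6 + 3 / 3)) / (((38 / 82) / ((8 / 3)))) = -371888696 / 106533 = -3490.83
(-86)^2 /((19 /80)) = 31141.05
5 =5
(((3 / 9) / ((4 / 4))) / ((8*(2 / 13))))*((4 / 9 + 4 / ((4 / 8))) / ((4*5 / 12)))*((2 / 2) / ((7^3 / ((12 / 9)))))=247 / 46305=0.01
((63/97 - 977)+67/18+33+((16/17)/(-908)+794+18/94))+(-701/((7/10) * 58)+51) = -7180936009355/64285483374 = -111.70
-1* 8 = -8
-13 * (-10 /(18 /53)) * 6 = 6890 /3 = 2296.67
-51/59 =-0.86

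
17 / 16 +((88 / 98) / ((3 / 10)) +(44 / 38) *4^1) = 388217 / 44688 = 8.69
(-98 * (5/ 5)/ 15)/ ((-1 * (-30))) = -49/ 225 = -0.22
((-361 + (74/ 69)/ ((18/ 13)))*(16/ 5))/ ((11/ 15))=-3579200/ 2277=-1571.89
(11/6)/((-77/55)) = -55/42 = -1.31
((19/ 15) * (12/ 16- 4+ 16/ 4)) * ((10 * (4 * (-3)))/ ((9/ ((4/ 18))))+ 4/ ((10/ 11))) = 1843/ 1350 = 1.37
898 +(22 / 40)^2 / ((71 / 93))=25514453 / 28400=898.40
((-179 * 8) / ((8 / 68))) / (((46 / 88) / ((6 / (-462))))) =48688 / 161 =302.41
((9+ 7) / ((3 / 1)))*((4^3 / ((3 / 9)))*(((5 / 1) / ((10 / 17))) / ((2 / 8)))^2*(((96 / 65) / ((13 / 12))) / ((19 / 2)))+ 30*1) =2729914976 / 16055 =170035.19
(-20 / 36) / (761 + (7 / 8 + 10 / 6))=-8 / 10995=-0.00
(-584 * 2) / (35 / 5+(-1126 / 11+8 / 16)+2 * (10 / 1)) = 25696 / 1647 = 15.60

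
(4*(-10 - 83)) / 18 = -62 / 3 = -20.67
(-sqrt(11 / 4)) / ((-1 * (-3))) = -sqrt(11) / 6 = -0.55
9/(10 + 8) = 1/2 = 0.50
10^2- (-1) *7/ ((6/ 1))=607/ 6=101.17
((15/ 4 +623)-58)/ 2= 284.38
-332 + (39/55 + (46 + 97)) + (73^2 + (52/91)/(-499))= 987607107/192115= 5140.71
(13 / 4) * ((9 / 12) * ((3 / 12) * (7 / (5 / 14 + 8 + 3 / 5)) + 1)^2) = 29211013 / 8386752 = 3.48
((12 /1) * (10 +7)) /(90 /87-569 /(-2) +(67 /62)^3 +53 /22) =15509432928 /21987323509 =0.71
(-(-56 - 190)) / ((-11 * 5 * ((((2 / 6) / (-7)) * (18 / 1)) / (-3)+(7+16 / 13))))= -22386 / 42625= -0.53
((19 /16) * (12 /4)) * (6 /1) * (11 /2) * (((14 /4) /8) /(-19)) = -2.71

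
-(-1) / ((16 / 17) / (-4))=-17 / 4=-4.25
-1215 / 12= -405 / 4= -101.25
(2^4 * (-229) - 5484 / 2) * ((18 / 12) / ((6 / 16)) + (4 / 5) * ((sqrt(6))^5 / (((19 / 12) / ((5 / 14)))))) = -5534784 * sqrt(6) / 133 - 25624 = -127559.31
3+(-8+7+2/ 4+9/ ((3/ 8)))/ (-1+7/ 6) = 144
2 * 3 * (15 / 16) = 45 / 8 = 5.62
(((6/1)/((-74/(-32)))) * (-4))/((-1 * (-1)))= -384/37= -10.38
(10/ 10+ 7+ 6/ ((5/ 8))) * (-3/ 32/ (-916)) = 33/ 18320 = 0.00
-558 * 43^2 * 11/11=-1031742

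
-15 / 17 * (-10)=8.82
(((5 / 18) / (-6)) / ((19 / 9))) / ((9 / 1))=-5 / 2052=-0.00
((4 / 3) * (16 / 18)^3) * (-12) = -8192 / 729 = -11.24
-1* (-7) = 7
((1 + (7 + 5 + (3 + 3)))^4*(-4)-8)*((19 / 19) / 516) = -43441 / 43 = -1010.26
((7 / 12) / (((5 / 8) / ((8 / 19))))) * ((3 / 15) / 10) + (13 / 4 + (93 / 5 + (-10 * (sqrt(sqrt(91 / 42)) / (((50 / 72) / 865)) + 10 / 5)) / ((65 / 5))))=-2076 * 13^(1 / 4) * 6^(3 / 4) / 13 + 7528337 / 370500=-1142.15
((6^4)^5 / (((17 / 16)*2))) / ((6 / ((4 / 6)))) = 3249918613389312 / 17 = 191171683140547.76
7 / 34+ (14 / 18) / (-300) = 9331 / 45900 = 0.20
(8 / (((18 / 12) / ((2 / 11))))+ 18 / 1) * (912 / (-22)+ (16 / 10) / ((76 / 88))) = -25906384 / 34485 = -751.24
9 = 9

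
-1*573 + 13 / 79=-45254 / 79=-572.84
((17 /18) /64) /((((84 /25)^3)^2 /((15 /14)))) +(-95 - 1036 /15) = -1549263561046335367 /9442891089838080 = -164.07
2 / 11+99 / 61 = 1211 / 671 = 1.80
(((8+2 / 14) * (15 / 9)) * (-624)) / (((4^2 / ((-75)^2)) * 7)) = -20840625 / 49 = -425318.88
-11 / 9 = -1.22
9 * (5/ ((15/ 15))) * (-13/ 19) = -585/ 19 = -30.79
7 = 7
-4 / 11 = -0.36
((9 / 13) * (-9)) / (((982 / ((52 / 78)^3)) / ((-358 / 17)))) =4296 / 108511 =0.04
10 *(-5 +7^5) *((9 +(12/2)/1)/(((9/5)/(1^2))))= 4200500/3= 1400166.67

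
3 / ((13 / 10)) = 30 / 13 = 2.31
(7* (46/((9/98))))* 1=31556/9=3506.22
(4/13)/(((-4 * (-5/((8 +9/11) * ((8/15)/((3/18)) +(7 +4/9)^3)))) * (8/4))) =147001463/5212350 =28.20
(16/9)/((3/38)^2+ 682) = 23104/8863353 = 0.00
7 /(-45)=-7 /45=-0.16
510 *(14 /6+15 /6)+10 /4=4935 /2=2467.50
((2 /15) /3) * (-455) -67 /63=-149 /7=-21.29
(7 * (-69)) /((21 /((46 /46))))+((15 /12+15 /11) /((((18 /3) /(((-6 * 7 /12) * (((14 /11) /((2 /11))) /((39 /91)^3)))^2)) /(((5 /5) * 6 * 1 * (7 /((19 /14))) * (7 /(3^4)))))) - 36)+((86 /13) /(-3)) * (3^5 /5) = 723178970839997 /6417445320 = 112689.54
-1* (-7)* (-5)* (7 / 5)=-49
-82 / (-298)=41 / 149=0.28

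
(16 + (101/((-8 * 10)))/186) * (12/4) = 237979/4960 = 47.98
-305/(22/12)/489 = -610/1793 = -0.34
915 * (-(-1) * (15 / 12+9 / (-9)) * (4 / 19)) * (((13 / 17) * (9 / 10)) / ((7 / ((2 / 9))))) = 1.05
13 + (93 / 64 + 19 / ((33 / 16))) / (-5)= 22951 / 2112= 10.87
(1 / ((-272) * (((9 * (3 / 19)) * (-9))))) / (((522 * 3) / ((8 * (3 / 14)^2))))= 19 / 281767248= 0.00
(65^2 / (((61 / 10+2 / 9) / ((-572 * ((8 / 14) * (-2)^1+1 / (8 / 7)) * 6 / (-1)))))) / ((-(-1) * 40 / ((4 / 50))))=-9787635 / 7966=-1228.68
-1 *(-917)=917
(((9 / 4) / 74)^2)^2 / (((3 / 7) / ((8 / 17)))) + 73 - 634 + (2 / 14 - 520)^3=-786092548526098021461 / 5595255188992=-140492707.12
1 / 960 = 0.00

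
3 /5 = 0.60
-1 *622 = -622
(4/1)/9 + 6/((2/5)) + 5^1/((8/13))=1697/72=23.57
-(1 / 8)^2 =-1 / 64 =-0.02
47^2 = 2209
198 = 198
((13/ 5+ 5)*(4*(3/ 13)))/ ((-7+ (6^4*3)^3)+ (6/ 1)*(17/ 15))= 456/ 3820252999667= 0.00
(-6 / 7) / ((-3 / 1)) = 2 / 7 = 0.29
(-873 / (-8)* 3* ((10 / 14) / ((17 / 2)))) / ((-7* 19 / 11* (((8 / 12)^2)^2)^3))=-76551418845 / 259309568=-295.21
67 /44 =1.52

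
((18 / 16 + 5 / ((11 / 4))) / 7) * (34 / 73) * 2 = 629 / 1606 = 0.39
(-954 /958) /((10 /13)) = -6201 /4790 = -1.29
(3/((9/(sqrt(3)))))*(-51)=-17*sqrt(3)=-29.44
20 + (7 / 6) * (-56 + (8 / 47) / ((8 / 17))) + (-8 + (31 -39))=-17177 / 282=-60.91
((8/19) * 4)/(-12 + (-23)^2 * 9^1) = 0.00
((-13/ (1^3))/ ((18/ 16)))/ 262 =-52/ 1179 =-0.04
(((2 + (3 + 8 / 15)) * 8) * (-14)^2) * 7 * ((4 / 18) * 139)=253260224 / 135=1876001.66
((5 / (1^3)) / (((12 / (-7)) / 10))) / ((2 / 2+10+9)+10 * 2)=-0.73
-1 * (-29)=29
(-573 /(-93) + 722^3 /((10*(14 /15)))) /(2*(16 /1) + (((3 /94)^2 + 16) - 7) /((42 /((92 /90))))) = 1251589.32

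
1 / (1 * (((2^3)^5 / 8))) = 1 / 4096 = 0.00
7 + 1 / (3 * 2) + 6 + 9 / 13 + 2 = 1237 / 78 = 15.86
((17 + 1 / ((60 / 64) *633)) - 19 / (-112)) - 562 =-579392603 / 1063440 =-544.83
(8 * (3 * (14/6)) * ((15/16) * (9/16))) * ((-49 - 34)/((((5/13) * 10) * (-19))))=33.54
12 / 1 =12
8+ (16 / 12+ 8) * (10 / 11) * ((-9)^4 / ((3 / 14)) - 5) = 779264 / 3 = 259754.67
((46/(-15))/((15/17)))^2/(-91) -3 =-14432149/4606875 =-3.13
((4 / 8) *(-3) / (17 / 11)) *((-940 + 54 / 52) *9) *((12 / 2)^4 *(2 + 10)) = 28190569968 / 221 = 127559140.13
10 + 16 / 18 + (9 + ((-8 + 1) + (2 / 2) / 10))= 1169 / 90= 12.99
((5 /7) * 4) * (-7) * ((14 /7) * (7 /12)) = -70 /3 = -23.33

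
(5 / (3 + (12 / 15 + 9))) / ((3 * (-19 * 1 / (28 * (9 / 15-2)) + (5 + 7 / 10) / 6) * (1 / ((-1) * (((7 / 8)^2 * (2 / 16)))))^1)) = -300125 / 34553856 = -0.01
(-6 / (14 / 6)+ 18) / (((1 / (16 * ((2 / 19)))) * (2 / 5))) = 8640 / 133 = 64.96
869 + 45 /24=6967 /8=870.88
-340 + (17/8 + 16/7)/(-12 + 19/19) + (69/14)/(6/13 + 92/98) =-23138359/68684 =-336.88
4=4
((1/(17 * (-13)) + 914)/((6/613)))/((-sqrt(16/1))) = -41273903/1768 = -23344.97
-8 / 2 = -4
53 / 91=0.58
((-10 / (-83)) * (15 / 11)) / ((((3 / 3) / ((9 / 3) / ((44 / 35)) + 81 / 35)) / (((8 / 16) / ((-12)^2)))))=0.00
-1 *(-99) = 99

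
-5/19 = -0.26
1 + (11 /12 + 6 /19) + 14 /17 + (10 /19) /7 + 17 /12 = 30848 /6783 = 4.55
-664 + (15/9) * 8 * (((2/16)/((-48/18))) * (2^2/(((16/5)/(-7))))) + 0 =-658.53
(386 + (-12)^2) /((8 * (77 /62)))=8215 /154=53.34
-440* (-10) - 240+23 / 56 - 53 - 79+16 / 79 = 17822585 / 4424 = 4028.61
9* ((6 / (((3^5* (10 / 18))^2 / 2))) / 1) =4 / 675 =0.01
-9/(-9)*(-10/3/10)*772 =-772/3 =-257.33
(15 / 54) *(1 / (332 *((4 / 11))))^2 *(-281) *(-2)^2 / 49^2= -170005 / 19054643328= -0.00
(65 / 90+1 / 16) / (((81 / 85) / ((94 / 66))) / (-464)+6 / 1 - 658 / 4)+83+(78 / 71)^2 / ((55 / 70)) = 12394711865089028 / 146629000393227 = 84.53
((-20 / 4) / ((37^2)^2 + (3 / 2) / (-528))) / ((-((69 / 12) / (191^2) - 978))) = -256826240 / 94148860860754479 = -0.00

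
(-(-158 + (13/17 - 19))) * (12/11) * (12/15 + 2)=503328/935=538.32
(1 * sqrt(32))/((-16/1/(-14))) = 7 * sqrt(2)/2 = 4.95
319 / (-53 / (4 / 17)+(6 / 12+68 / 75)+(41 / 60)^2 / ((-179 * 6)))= -246676320 / 173093909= -1.43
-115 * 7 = -805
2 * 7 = 14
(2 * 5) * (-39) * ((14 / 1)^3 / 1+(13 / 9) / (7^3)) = -1101196330 / 1029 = -1070161.64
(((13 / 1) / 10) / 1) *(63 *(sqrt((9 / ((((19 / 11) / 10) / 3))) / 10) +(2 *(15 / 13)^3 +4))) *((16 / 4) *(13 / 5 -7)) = -43071336 / 4225 -108108 *sqrt(627) / 475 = -15893.39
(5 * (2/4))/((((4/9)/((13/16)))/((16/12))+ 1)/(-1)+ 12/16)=-390/103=-3.79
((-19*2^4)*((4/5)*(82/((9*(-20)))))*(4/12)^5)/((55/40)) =199424/601425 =0.33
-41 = -41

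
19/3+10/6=8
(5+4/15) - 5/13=952/195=4.88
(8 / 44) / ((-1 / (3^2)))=-18 / 11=-1.64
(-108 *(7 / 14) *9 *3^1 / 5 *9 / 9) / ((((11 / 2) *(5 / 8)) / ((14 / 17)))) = -326592 / 4675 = -69.86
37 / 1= 37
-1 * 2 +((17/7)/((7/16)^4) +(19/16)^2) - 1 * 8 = 248254079/4302592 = 57.70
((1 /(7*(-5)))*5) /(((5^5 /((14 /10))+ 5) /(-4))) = 1 /3915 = 0.00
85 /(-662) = -85 /662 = -0.13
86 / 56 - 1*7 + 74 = 68.54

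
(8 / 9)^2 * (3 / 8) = 8 / 27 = 0.30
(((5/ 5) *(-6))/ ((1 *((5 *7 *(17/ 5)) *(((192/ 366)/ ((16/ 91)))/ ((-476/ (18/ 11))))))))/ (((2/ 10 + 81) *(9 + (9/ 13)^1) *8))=3355/ 4297104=0.00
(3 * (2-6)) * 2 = -24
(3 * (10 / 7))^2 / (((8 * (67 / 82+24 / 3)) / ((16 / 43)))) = 49200 / 507787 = 0.10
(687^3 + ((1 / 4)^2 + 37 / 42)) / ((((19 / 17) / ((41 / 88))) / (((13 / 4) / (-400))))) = -3589656782491 / 3268608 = -1098221.87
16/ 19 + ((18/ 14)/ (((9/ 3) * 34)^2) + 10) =1666971/ 153748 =10.84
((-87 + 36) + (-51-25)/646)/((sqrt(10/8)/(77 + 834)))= -1583318 * sqrt(5)/85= -41651.84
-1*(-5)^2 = -25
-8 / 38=-4 / 19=-0.21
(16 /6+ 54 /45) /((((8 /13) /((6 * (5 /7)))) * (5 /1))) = 377 /70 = 5.39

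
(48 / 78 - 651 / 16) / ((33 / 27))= -32.79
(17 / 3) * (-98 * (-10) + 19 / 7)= 38981 / 7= 5568.71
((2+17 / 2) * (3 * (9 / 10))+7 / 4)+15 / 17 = 5267 / 170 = 30.98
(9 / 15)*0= 0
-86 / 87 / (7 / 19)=-1634 / 609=-2.68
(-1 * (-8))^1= 8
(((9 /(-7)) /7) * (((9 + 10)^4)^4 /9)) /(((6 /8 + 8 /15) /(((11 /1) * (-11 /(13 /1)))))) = 42693727955736705689.50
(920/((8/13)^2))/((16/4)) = 19435/32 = 607.34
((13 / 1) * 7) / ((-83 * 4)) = -91 / 332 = -0.27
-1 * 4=-4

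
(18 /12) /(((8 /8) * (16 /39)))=117 /32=3.66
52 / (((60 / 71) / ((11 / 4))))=10153 / 60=169.22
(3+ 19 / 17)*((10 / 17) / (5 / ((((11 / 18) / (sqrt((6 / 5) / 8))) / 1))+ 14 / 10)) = 0.53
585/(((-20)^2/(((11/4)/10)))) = 0.40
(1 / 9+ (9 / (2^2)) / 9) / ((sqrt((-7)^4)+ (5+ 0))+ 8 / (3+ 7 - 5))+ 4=40097 / 10008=4.01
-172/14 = -86/7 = -12.29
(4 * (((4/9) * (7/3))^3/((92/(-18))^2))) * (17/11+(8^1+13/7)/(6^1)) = 769888/1414017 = 0.54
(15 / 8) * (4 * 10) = 75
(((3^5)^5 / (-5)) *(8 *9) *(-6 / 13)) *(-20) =-112624209009038.77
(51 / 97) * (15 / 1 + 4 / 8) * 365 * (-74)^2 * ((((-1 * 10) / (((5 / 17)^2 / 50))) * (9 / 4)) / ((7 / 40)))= -821918065194000 / 679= -1210483159343.15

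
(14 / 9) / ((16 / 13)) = 91 / 72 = 1.26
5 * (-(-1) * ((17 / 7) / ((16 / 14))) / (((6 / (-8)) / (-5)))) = 425 / 6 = 70.83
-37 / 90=-0.41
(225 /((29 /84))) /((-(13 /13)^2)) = -18900 /29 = -651.72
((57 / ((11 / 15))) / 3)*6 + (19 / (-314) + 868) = 3534803 / 3454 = 1023.39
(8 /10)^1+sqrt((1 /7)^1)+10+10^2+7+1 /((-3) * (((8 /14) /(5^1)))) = sqrt(7) /7+6893 /60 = 115.26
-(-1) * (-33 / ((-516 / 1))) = 11 / 172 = 0.06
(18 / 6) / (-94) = -3 / 94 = -0.03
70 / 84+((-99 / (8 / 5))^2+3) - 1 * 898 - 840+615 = 520195 / 192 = 2709.35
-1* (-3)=3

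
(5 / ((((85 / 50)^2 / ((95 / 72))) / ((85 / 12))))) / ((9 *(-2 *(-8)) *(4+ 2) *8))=59375 / 25380864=0.00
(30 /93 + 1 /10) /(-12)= -0.04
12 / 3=4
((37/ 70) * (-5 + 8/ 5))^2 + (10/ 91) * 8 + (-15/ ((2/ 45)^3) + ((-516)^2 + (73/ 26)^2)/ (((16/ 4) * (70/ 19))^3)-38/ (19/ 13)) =-12672834267355289/ 74197760000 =-170798.07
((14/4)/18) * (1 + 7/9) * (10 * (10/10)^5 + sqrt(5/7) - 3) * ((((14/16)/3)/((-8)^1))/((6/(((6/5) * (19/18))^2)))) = -123823/5248800 - 2527 * sqrt(35)/5248800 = -0.03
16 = 16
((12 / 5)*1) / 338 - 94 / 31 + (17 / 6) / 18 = -8113037 / 2829060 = -2.87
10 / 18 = 5 / 9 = 0.56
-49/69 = -0.71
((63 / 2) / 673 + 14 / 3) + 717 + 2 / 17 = 49550819 / 68646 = 721.83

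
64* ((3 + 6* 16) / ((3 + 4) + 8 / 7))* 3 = 44352 / 19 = 2334.32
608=608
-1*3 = -3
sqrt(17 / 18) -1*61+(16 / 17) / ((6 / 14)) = -2999 / 51+sqrt(34) / 6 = -57.83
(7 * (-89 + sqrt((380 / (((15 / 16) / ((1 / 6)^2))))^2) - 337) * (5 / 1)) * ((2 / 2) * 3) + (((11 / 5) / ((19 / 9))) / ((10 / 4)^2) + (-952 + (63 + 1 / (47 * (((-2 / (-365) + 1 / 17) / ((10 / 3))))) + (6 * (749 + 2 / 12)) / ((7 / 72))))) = 12649678681 / 7032375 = 1798.78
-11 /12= -0.92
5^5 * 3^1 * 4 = 37500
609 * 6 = 3654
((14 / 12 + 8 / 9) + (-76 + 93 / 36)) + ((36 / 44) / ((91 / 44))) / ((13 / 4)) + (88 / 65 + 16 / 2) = -61.89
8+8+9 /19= 313 /19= 16.47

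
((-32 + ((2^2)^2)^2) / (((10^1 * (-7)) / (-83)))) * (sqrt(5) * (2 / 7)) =169.69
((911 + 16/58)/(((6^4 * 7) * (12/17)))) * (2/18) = 149753/9471168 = 0.02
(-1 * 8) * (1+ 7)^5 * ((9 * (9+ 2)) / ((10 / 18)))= -233570304 / 5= -46714060.80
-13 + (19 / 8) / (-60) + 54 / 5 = -215 / 96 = -2.24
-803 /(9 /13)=-10439 /9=-1159.89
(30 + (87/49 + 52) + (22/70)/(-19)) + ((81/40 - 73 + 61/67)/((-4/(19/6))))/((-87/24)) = 4953402313/72357320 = 68.46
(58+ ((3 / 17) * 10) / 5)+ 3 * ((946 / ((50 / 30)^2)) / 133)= 3732614 / 56525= 66.03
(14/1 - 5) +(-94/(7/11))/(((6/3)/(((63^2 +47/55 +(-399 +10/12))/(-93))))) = 55572649/19530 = 2845.50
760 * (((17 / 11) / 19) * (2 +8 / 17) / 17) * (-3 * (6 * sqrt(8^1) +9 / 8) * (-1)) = 5670 / 187 +60480 * sqrt(2) / 187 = 487.71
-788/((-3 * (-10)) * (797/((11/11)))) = -394/11955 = -0.03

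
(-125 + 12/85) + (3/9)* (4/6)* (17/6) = -285106/2295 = -124.23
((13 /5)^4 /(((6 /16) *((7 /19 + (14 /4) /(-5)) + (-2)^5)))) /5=-8682544 /11518125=-0.75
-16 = -16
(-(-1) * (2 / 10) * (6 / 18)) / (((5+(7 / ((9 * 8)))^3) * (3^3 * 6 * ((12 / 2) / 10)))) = 256 / 1866583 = 0.00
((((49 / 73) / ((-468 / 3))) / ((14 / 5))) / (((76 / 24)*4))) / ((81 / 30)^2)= -875 / 52578396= -0.00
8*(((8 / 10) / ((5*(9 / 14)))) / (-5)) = -448 / 1125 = -0.40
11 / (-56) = -11 / 56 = -0.20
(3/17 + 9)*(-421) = -65676/17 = -3863.29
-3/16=-0.19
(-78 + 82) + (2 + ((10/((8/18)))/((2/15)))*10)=3387/2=1693.50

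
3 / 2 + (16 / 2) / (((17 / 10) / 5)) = 851 / 34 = 25.03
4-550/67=-282/67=-4.21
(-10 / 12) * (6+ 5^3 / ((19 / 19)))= -655 / 6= -109.17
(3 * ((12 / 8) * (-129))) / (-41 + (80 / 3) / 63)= 219429 / 15338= 14.31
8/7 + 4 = 36/7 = 5.14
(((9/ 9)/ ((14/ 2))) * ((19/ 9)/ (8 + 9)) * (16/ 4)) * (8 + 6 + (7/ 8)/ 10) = 3059/ 3060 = 1.00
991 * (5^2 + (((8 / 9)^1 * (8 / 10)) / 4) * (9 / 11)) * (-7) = -9593871 / 55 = -174434.02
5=5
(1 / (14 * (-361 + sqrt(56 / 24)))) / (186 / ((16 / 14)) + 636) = -361 / 1457288490 - sqrt(21) / 4371865470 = -0.00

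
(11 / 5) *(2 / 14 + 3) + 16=802 / 35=22.91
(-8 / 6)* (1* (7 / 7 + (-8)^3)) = 2044 / 3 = 681.33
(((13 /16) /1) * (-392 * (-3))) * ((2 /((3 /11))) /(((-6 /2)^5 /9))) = -7007 /27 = -259.52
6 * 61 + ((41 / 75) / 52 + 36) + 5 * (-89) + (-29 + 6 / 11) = -3064949 / 42900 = -71.44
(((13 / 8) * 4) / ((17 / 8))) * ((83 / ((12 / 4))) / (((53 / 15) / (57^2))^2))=3416977523700 / 47753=71555243.10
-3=-3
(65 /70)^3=2197 /2744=0.80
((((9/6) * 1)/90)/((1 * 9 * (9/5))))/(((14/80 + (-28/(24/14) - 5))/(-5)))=50/205659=0.00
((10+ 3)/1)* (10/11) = 130/11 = 11.82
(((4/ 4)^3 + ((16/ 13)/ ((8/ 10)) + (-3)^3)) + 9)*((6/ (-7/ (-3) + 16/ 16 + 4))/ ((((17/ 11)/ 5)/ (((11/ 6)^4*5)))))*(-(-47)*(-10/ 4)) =5763063625/ 21216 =271637.61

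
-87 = -87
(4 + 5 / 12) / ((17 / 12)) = 53 / 17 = 3.12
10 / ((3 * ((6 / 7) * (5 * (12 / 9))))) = 7 / 12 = 0.58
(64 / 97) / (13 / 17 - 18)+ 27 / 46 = 717319 / 1307366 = 0.55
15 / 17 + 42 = 729 / 17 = 42.88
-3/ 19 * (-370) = 58.42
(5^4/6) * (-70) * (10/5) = -43750/3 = -14583.33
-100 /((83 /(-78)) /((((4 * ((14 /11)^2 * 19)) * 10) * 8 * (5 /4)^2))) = 14523600000 /10043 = 1446141.59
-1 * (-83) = 83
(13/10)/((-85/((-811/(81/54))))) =10543/1275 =8.27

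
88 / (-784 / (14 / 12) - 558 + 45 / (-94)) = -752 / 10515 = -0.07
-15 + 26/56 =-407/28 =-14.54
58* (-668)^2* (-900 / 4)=-5823223200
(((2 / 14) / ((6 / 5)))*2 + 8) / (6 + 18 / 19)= 3287 / 2772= 1.19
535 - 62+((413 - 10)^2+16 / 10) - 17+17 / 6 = 4886083 / 30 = 162869.43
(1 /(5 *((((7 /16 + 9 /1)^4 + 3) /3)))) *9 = 1769472 /2600411045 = 0.00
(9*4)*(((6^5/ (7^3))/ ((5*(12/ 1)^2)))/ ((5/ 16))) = 31104/ 8575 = 3.63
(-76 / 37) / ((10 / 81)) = -3078 / 185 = -16.64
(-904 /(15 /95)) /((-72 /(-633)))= -453017 /9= -50335.22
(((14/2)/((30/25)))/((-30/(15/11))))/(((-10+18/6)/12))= 5/11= 0.45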